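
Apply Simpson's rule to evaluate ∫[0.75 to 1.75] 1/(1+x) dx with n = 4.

f(x) = 1/(1+x)
a = 0.75, b = 1.75, n = 4
h = (b - a)/n = 0.250000

Simpson's rule: (h/3)[f(x₀) + 4f(x₁) + 2f(x₂) + ... + f(xₙ)]

x_0 = 0.7500, f(x_0) = 0.571429, coefficient = 1
x_1 = 1.0000, f(x_1) = 0.500000, coefficient = 4
x_2 = 1.2500, f(x_2) = 0.444444, coefficient = 2
x_3 = 1.5000, f(x_3) = 0.400000, coefficient = 4
x_4 = 1.7500, f(x_4) = 0.363636, coefficient = 1

I ≈ (0.250000/3) × 5.423954 = 0.451996
Exact value: 0.451985
Error: 0.000011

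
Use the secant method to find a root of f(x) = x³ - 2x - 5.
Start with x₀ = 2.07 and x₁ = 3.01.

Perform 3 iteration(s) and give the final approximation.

f(x) = x³ - 2x - 5
x₀ = 2.07, x₁ = 3.01

Secant formula: x_{n+1} = x_n - f(x_n)(x_n - x_{n-1})/(f(x_n) - f(x_{n-1}))

Iteration 1:
  f(2.070000) = -0.270257
  f(3.010000) = 16.250901
  x_2 = 3.010000 - 16.250901×(3.010000 - 2.070000)/(16.250901 - (-0.270257))
       = 2.085377
Iteration 2:
  f(3.010000) = 16.250901
  f(2.085377) = -0.101875
  x_3 = 2.085377 - (-0.101875)×(2.085377 - 3.010000)/(-0.101875 - 16.250901)
       = 2.091137
Iteration 3:
  f(2.085377) = -0.101875
  f(2.091137) = -0.038037
  x_4 = 2.091137 - (-0.038037)×(2.091137 - 2.085377)/(-0.038037 - (-0.101875))
       = 2.094569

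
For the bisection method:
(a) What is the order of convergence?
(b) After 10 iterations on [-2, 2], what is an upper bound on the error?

(a) Bisection has linear (order 1) convergence; the error is halved each step.

(b) Error bound = (b-a)/2^n = (2 - (-2))/2^{10}
    = 4/2^{10}

(a) 1 (linear); (b) error ≤ 3.91e-03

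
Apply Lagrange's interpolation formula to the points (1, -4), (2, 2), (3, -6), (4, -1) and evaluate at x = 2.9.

Lagrange interpolation formula:
P(x) = Σ yᵢ × Lᵢ(x)
where Lᵢ(x) = Π_{j≠i} (x - xⱼ)/(xᵢ - xⱼ)

L_0(2.9) = (2.9 - 2)/(1 - 2) × (2.9 - 3)/(1 - 3) × (2.9 - 4)/(1 - 4) = -0.016500
L_1(2.9) = (2.9 - 1)/(2 - 1) × (2.9 - 3)/(2 - 3) × (2.9 - 4)/(2 - 4) = 0.104500
L_2(2.9) = (2.9 - 1)/(3 - 1) × (2.9 - 2)/(3 - 2) × (2.9 - 4)/(3 - 4) = 0.940500
L_3(2.9) = (2.9 - 1)/(4 - 1) × (2.9 - 2)/(4 - 2) × (2.9 - 3)/(4 - 3) = -0.028500

P(2.9) = (-4)×L_0(2.9) + 2×L_1(2.9) + (-6)×L_2(2.9) + (-1)×L_3(2.9)
P(2.9) = -5.339500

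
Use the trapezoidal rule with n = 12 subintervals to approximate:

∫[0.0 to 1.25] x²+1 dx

f(x) = x²+1
a = 0.0, b = 1.25, n = 12
h = (b - a)/n = 0.104167

Trapezoidal rule: (h/2)[f(x₀) + 2f(x₁) + 2f(x₂) + ... + f(xₙ)]

x_0 = 0.0000, f(x_0) = 1.000000, coefficient = 1
x_1 = 0.1042, f(x_1) = 1.010851, coefficient = 2
x_2 = 0.2083, f(x_2) = 1.043403, coefficient = 2
x_3 = 0.3125, f(x_3) = 1.097656, coefficient = 2
x_4 = 0.4167, f(x_4) = 1.173611, coefficient = 2
x_5 = 0.5208, f(x_5) = 1.271267, coefficient = 2
x_6 = 0.6250, f(x_6) = 1.390625, coefficient = 2
x_7 = 0.7292, f(x_7) = 1.531684, coefficient = 2
x_8 = 0.8333, f(x_8) = 1.694444, coefficient = 2
x_9 = 0.9375, f(x_9) = 1.878906, coefficient = 2
x_10 = 1.0417, f(x_10) = 2.085069, coefficient = 2
x_11 = 1.1458, f(x_11) = 2.312934, coefficient = 2
x_12 = 1.2500, f(x_12) = 2.562500, coefficient = 1

I ≈ (0.104167/2) × 36.543403 = 1.903302
Exact value: 1.901042
Error: 0.002261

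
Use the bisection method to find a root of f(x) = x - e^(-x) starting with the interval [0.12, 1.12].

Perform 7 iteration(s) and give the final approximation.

f(x) = x - e^(-x)
Initial interval: [0.12, 1.12]

Iteration 1:
  c_1 = (0.120000 + 1.120000)/2 = 0.620000
  f(c_1) = f(0.620000) = 0.082056
  f(a) × f(c) < 0, new interval: [0.120000, 0.620000]
Iteration 2:
  c_2 = (0.120000 + 0.620000)/2 = 0.370000
  f(c_2) = f(0.370000) = -0.320734
  f(a) × f(c) ≥ 0, new interval: [0.370000, 0.620000]
Iteration 3:
  c_3 = (0.370000 + 0.620000)/2 = 0.495000
  f(c_3) = f(0.495000) = -0.114571
  f(a) × f(c) ≥ 0, new interval: [0.495000, 0.620000]
Iteration 4:
  c_4 = (0.495000 + 0.620000)/2 = 0.557500
  f(c_4) = f(0.557500) = -0.015139
  f(a) × f(c) ≥ 0, new interval: [0.557500, 0.620000]
Iteration 5:
  c_5 = (0.557500 + 0.620000)/2 = 0.588750
  f(c_5) = f(0.588750) = 0.033729
  f(a) × f(c) < 0, new interval: [0.557500, 0.588750]
Iteration 6:
  c_6 = (0.557500 + 0.588750)/2 = 0.573125
  f(c_6) = f(0.573125) = 0.009364
  f(a) × f(c) < 0, new interval: [0.557500, 0.573125]
Iteration 7:
  c_7 = (0.557500 + 0.573125)/2 = 0.565313
  f(c_7) = f(0.565313) = -0.002870
  f(a) × f(c) ≥ 0, new interval: [0.565313, 0.573125]

After 7 iteration(s), the approximation is c_7 = 0.565313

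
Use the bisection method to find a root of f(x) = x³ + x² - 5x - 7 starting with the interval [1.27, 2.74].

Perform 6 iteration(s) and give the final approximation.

f(x) = x³ + x² - 5x - 7
Initial interval: [1.27, 2.74]

Iteration 1:
  c_1 = (1.270000 + 2.740000)/2 = 2.005000
  f(c_1) = f(2.005000) = -4.944825
  f(a) × f(c) ≥ 0, new interval: [2.005000, 2.740000]
Iteration 2:
  c_2 = (2.005000 + 2.740000)/2 = 2.372500
  f(c_2) = f(2.372500) = 0.120480
  f(a) × f(c) < 0, new interval: [2.005000, 2.372500]
Iteration 3:
  c_3 = (2.005000 + 2.372500)/2 = 2.188750
  f(c_3) = f(2.188750) = -2.667640
  f(a) × f(c) ≥ 0, new interval: [2.188750, 2.372500]
Iteration 4:
  c_4 = (2.188750 + 2.372500)/2 = 2.280625
  f(c_4) = f(2.280625) = -1.339773
  f(a) × f(c) ≥ 0, new interval: [2.280625, 2.372500]
Iteration 5:
  c_5 = (2.280625 + 2.372500)/2 = 2.326562
  f(c_5) = f(2.326562) = -0.626485
  f(a) × f(c) ≥ 0, new interval: [2.326562, 2.372500]
Iteration 6:
  c_6 = (2.326562 + 2.372500)/2 = 2.349531
  f(c_6) = f(2.349531) = -0.257249
  f(a) × f(c) ≥ 0, new interval: [2.349531, 2.372500]

After 6 iteration(s), the approximation is c_6 = 2.349531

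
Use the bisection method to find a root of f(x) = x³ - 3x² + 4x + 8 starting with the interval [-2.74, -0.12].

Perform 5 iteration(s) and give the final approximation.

f(x) = x³ - 3x² + 4x + 8
Initial interval: [-2.74, -0.12]

Iteration 1:
  c_1 = (-2.740000 + (-0.120000))/2 = -1.430000
  f(c_1) = f(-1.430000) = -6.778907
  f(a) × f(c) ≥ 0, new interval: [-1.430000, -0.120000]
Iteration 2:
  c_2 = (-1.430000 + (-0.120000))/2 = -0.775000
  f(c_2) = f(-0.775000) = 2.632641
  f(a) × f(c) < 0, new interval: [-1.430000, -0.775000]
Iteration 3:
  c_3 = (-1.430000 + (-0.775000))/2 = -1.102500
  f(c_3) = f(-1.102500) = -1.396614
  f(a) × f(c) ≥ 0, new interval: [-1.102500, -0.775000]
Iteration 4:
  c_4 = (-1.102500 + (-0.775000))/2 = -0.938750
  f(c_4) = f(-0.938750) = 0.773970
  f(a) × f(c) < 0, new interval: [-1.102500, -0.938750]
Iteration 5:
  c_5 = (-1.102500 + (-0.938750))/2 = -1.020625
  f(c_5) = f(-1.020625) = -0.270686
  f(a) × f(c) ≥ 0, new interval: [-1.020625, -0.938750]

After 5 iteration(s), the approximation is c_5 = -1.020625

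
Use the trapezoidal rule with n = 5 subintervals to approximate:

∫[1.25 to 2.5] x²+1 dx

f(x) = x²+1
a = 1.25, b = 2.5, n = 5
h = (b - a)/n = 0.250000

Trapezoidal rule: (h/2)[f(x₀) + 2f(x₁) + 2f(x₂) + ... + f(xₙ)]

x_0 = 1.2500, f(x_0) = 2.562500, coefficient = 1
x_1 = 1.5000, f(x_1) = 3.250000, coefficient = 2
x_2 = 1.7500, f(x_2) = 4.062500, coefficient = 2
x_3 = 2.0000, f(x_3) = 5.000000, coefficient = 2
x_4 = 2.2500, f(x_4) = 6.062500, coefficient = 2
x_5 = 2.5000, f(x_5) = 7.250000, coefficient = 1

I ≈ (0.250000/2) × 46.562500 = 5.820312
Exact value: 5.807292
Error: 0.013021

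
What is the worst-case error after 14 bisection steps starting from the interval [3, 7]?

Bisection error bound: |error| ≤ (b-a)/2^n
|error| ≤ (7 - 3)/2^14 = 4/2^14
|error| ≤ 0.0002441406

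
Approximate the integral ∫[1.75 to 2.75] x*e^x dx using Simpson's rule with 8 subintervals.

f(x) = x*e^x
a = 1.75, b = 2.75, n = 8
h = (b - a)/n = 0.125000

Simpson's rule: (h/3)[f(x₀) + 4f(x₁) + 2f(x₂) + ... + f(xₙ)]

x_0 = 1.7500, f(x_0) = 10.070555, coefficient = 1
x_1 = 1.8750, f(x_1) = 12.226536, coefficient = 4
x_2 = 2.0000, f(x_2) = 14.778112, coefficient = 2
x_3 = 2.1250, f(x_3) = 17.792407, coefficient = 4
x_4 = 2.2500, f(x_4) = 21.347406, coefficient = 2
x_5 = 2.3750, f(x_5) = 25.533656, coefficient = 4
x_6 = 2.5000, f(x_6) = 30.456235, coefficient = 2
x_7 = 2.6250, f(x_7) = 36.237007, coefficient = 4
x_8 = 2.7500, f(x_8) = 43.017238, coefficient = 1

I ≈ (0.125000/3) × 553.409724 = 23.058739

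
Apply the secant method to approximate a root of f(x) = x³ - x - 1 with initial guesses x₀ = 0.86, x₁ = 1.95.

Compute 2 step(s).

f(x) = x³ - x - 1
x₀ = 0.86, x₁ = 1.95

Secant formula: x_{n+1} = x_n - f(x_n)(x_n - x_{n-1})/(f(x_n) - f(x_{n-1}))

Iteration 1:
  f(0.860000) = -1.223944
  f(1.950000) = 4.464875
  x_2 = 1.950000 - 4.464875×(1.950000 - 0.860000)/(4.464875 - (-1.223944))
       = 1.094512
Iteration 2:
  f(1.950000) = 4.464875
  f(1.094512) = -0.783333
  x_3 = 1.094512 - (-0.783333)×(1.094512 - 1.950000)/(-0.783333 - 4.464875)
       = 1.222200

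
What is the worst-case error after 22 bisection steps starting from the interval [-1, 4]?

Bisection error bound: |error| ≤ (b-a)/2^n
|error| ≤ (4 - (-1))/2^22 = 5/2^22
|error| ≤ 0.0000011921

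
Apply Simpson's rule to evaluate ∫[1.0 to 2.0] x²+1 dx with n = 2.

f(x) = x²+1
a = 1.0, b = 2.0, n = 2
h = (b - a)/n = 0.500000

Simpson's rule: (h/3)[f(x₀) + 4f(x₁) + 2f(x₂) + ... + f(xₙ)]

x_0 = 1.0000, f(x_0) = 2.000000, coefficient = 1
x_1 = 1.5000, f(x_1) = 3.250000, coefficient = 4
x_2 = 2.0000, f(x_2) = 5.000000, coefficient = 1

I ≈ (0.500000/3) × 20.000000 = 3.333333
Exact value: 3.333333
Error: 0.000000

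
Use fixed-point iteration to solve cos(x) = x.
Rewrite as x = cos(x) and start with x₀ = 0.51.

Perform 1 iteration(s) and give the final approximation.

Equation: cos(x) = x
Fixed-point form: x = cos(x)
x₀ = 0.51

x_1 = g(0.510000) = 0.872745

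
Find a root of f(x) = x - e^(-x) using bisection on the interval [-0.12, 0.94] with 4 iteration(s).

f(x) = x - e^(-x)
Initial interval: [-0.12, 0.94]

Iteration 1:
  c_1 = (-0.120000 + 0.940000)/2 = 0.410000
  f(c_1) = f(0.410000) = -0.253650
  f(a) × f(c) ≥ 0, new interval: [0.410000, 0.940000]
Iteration 2:
  c_2 = (0.410000 + 0.940000)/2 = 0.675000
  f(c_2) = f(0.675000) = 0.165844
  f(a) × f(c) < 0, new interval: [0.410000, 0.675000]
Iteration 3:
  c_3 = (0.410000 + 0.675000)/2 = 0.542500
  f(c_3) = f(0.542500) = -0.038793
  f(a) × f(c) ≥ 0, new interval: [0.542500, 0.675000]
Iteration 4:
  c_4 = (0.542500 + 0.675000)/2 = 0.608750
  f(c_4) = f(0.608750) = 0.064720
  f(a) × f(c) < 0, new interval: [0.542500, 0.608750]

After 4 iteration(s), the approximation is c_4 = 0.608750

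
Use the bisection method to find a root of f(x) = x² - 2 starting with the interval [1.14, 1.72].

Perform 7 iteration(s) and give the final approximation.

f(x) = x² - 2
Initial interval: [1.14, 1.72]

Iteration 1:
  c_1 = (1.140000 + 1.720000)/2 = 1.430000
  f(c_1) = f(1.430000) = 0.044900
  f(a) × f(c) < 0, new interval: [1.140000, 1.430000]
Iteration 2:
  c_2 = (1.140000 + 1.430000)/2 = 1.285000
  f(c_2) = f(1.285000) = -0.348775
  f(a) × f(c) ≥ 0, new interval: [1.285000, 1.430000]
Iteration 3:
  c_3 = (1.285000 + 1.430000)/2 = 1.357500
  f(c_3) = f(1.357500) = -0.157194
  f(a) × f(c) ≥ 0, new interval: [1.357500, 1.430000]
Iteration 4:
  c_4 = (1.357500 + 1.430000)/2 = 1.393750
  f(c_4) = f(1.393750) = -0.057461
  f(a) × f(c) ≥ 0, new interval: [1.393750, 1.430000]
Iteration 5:
  c_5 = (1.393750 + 1.430000)/2 = 1.411875
  f(c_5) = f(1.411875) = -0.006609
  f(a) × f(c) ≥ 0, new interval: [1.411875, 1.430000]
Iteration 6:
  c_6 = (1.411875 + 1.430000)/2 = 1.420937
  f(c_6) = f(1.420937) = 0.019063
  f(a) × f(c) < 0, new interval: [1.411875, 1.420937]
Iteration 7:
  c_7 = (1.411875 + 1.420937)/2 = 1.416406
  f(c_7) = f(1.416406) = 0.006207
  f(a) × f(c) < 0, new interval: [1.411875, 1.416406]

After 7 iteration(s), the approximation is c_7 = 1.416406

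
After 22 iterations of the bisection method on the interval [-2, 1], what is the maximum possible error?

Bisection error bound: |error| ≤ (b-a)/2^n
|error| ≤ (1 - (-2))/2^22 = 3/2^22
|error| ≤ 0.0000007153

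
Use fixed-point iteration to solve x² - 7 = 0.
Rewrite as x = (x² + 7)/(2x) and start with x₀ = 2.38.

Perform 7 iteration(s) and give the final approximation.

Equation: x² - 7 = 0
Fixed-point form: x = (x² + 7)/(2x)
x₀ = 2.38

x_1 = g(2.380000) = 2.660588
x_2 = g(2.660588) = 2.645793
x_3 = g(2.645793) = 2.645751
x_4 = g(2.645751) = 2.645751
x_5 = g(2.645751) = 2.645751
x_6 = g(2.645751) = 2.645751
x_7 = g(2.645751) = 2.645751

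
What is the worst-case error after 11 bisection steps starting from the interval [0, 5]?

Bisection error bound: |error| ≤ (b-a)/2^n
|error| ≤ (5 - 0)/2^11 = 5/2^11
|error| ≤ 0.0024414062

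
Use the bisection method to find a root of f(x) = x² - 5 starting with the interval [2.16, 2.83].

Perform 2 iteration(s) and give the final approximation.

f(x) = x² - 5
Initial interval: [2.16, 2.83]

Iteration 1:
  c_1 = (2.160000 + 2.830000)/2 = 2.495000
  f(c_1) = f(2.495000) = 1.225025
  f(a) × f(c) < 0, new interval: [2.160000, 2.495000]
Iteration 2:
  c_2 = (2.160000 + 2.495000)/2 = 2.327500
  f(c_2) = f(2.327500) = 0.417256
  f(a) × f(c) < 0, new interval: [2.160000, 2.327500]

After 2 iteration(s), the approximation is c_2 = 2.327500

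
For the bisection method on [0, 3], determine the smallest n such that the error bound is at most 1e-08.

We need (b-a)/2^n ≤ 1e-08
(3 - 0)/2^n ≤ 1e-08
3/2^n ≤ 1e-08
2^n ≥ 300000000
n ≥ log₂(300000000) = 28.16
n ≥ 29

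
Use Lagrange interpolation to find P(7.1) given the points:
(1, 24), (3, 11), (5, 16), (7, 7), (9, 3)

Lagrange interpolation formula:
P(x) = Σ yᵢ × Lᵢ(x)
where Lᵢ(x) = Π_{j≠i} (x - xⱼ)/(xᵢ - xⱼ)

L_0(7.1) = (7.1 - 3)/(1 - 3) × (7.1 - 5)/(1 - 5) × (7.1 - 7)/(1 - 7) × (7.1 - 9)/(1 - 9) = -0.004260
L_1(7.1) = (7.1 - 1)/(3 - 1) × (7.1 - 5)/(3 - 5) × (7.1 - 7)/(3 - 7) × (7.1 - 9)/(3 - 9) = 0.025353
L_2(7.1) = (7.1 - 1)/(5 - 1) × (7.1 - 3)/(5 - 3) × (7.1 - 7)/(5 - 7) × (7.1 - 9)/(5 - 9) = -0.074248
L_3(7.1) = (7.1 - 1)/(7 - 1) × (7.1 - 3)/(7 - 3) × (7.1 - 5)/(7 - 5) × (7.1 - 9)/(7 - 9) = 1.039478
L_4(7.1) = (7.1 - 1)/(9 - 1) × (7.1 - 3)/(9 - 3) × (7.1 - 5)/(9 - 5) × (7.1 - 7)/(9 - 7) = 0.013677

P(7.1) = 24×L_0(7.1) + 11×L_1(7.1) + 16×L_2(7.1) + 7×L_3(7.1) + 3×L_4(7.1)
P(7.1) = 6.306045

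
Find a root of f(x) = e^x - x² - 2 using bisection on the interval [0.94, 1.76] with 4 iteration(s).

f(x) = e^x - x² - 2
Initial interval: [0.94, 1.76]

Iteration 1:
  c_1 = (0.940000 + 1.760000)/2 = 1.350000
  f(c_1) = f(1.350000) = 0.034926
  f(a) × f(c) < 0, new interval: [0.940000, 1.350000]
Iteration 2:
  c_2 = (0.940000 + 1.350000)/2 = 1.145000
  f(c_2) = f(1.145000) = -0.168584
  f(a) × f(c) ≥ 0, new interval: [1.145000, 1.350000]
Iteration 3:
  c_3 = (1.145000 + 1.350000)/2 = 1.247500
  f(c_3) = f(1.247500) = -0.074628
  f(a) × f(c) ≥ 0, new interval: [1.247500, 1.350000]
Iteration 4:
  c_4 = (1.247500 + 1.350000)/2 = 1.298750
  f(c_4) = f(1.298750) = -0.022039
  f(a) × f(c) ≥ 0, new interval: [1.298750, 1.350000]

After 4 iteration(s), the approximation is c_4 = 1.298750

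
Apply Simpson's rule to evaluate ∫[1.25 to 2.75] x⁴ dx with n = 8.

f(x) = x⁴
a = 1.25, b = 2.75, n = 8
h = (b - a)/n = 0.187500

Simpson's rule: (h/3)[f(x₀) + 4f(x₁) + 2f(x₂) + ... + f(xₙ)]

x_0 = 1.2500, f(x_0) = 2.441406, coefficient = 1
x_1 = 1.4375, f(x_1) = 4.270035, coefficient = 4
x_2 = 1.6250, f(x_2) = 6.972900, coefficient = 2
x_3 = 1.8125, f(x_3) = 10.792252, coefficient = 4
x_4 = 2.0000, f(x_4) = 16.000000, coefficient = 2
x_5 = 2.1875, f(x_5) = 22.897720, coefficient = 4
x_6 = 2.3750, f(x_6) = 31.816650, coefficient = 2
x_7 = 2.5625, f(x_7) = 43.117691, coefficient = 4
x_8 = 2.7500, f(x_8) = 57.191406, coefficient = 1

I ≈ (0.187500/3) × 493.522705 = 30.845169
Exact value: 30.844922
Error: 0.000247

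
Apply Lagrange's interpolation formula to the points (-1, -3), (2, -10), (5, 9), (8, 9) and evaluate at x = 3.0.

Lagrange interpolation formula:
P(x) = Σ yᵢ × Lᵢ(x)
where Lᵢ(x) = Π_{j≠i} (x - xⱼ)/(xᵢ - xⱼ)

L_0(3.0) = (3.0 - 2)/(-1 - 2) × (3.0 - 5)/(-1 - 5) × (3.0 - 8)/(-1 - 8) = -0.061728
L_1(3.0) = (3.0 - (-1))/(2 - (-1)) × (3.0 - 5)/(2 - 5) × (3.0 - 8)/(2 - 8) = 0.740741
L_2(3.0) = (3.0 - (-1))/(5 - (-1)) × (3.0 - 2)/(5 - 2) × (3.0 - 8)/(5 - 8) = 0.370370
L_3(3.0) = (3.0 - (-1))/(8 - (-1)) × (3.0 - 2)/(8 - 2) × (3.0 - 5)/(8 - 5) = -0.049383

P(3.0) = (-3)×L_0(3.0) + (-10)×L_1(3.0) + 9×L_2(3.0) + 9×L_3(3.0)
P(3.0) = -4.333333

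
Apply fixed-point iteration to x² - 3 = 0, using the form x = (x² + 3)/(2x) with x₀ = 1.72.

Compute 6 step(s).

Equation: x² - 3 = 0
Fixed-point form: x = (x² + 3)/(2x)
x₀ = 1.72

x_1 = g(1.720000) = 1.732093
x_2 = g(1.732093) = 1.732051
x_3 = g(1.732051) = 1.732051
x_4 = g(1.732051) = 1.732051
x_5 = g(1.732051) = 1.732051
x_6 = g(1.732051) = 1.732051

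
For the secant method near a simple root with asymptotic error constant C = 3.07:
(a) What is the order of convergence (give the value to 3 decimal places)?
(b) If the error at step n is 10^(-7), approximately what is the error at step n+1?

(a) Secant method has superlinear convergence with order φ = (1+√5)/2 ≈ 1.618.
    This means |e_{n+1}| ≈ C|e_n|^1.618.

(b) With |e_n| = 10^(-7) and C = 3.07:
    |e_{n+1}| ≈ 3.07 × (10^(-7))^1.618 = 3.07 × 10^(-11.33)

(a) ≈ 1.618 (golden ratio); (b) |e_{n+1}| ≈ 1.448e-11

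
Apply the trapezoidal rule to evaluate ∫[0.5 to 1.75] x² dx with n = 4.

f(x) = x²
a = 0.5, b = 1.75, n = 4
h = (b - a)/n = 0.312500

Trapezoidal rule: (h/2)[f(x₀) + 2f(x₁) + 2f(x₂) + ... + f(xₙ)]

x_0 = 0.5000, f(x_0) = 0.250000, coefficient = 1
x_1 = 0.8125, f(x_1) = 0.660156, coefficient = 2
x_2 = 1.1250, f(x_2) = 1.265625, coefficient = 2
x_3 = 1.4375, f(x_3) = 2.066406, coefficient = 2
x_4 = 1.7500, f(x_4) = 3.062500, coefficient = 1

I ≈ (0.312500/2) × 11.296875 = 1.765137
Exact value: 1.744792
Error: 0.020345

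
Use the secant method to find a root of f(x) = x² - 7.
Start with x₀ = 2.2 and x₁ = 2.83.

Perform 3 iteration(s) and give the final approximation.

f(x) = x² - 7
x₀ = 2.2, x₁ = 2.83

Secant formula: x_{n+1} = x_n - f(x_n)(x_n - x_{n-1})/(f(x_n) - f(x_{n-1}))

Iteration 1:
  f(2.200000) = -2.160000
  f(2.830000) = 1.008900
  x_2 = 2.830000 - 1.008900×(2.830000 - 2.200000)/(1.008900 - (-2.160000))
       = 2.629423
Iteration 2:
  f(2.830000) = 1.008900
  f(2.629423) = -0.086132
  x_3 = 2.629423 - (-0.086132)×(2.629423 - 2.830000)/(-0.086132 - 1.008900)
       = 2.645200
Iteration 3:
  f(2.629423) = -0.086132
  f(2.645200) = -0.002916
  x_4 = 2.645200 - (-0.002916)×(2.645200 - 2.629423)/(-0.002916 - (-0.086132))
       = 2.645753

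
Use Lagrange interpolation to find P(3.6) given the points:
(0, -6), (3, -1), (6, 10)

Lagrange interpolation formula:
P(x) = Σ yᵢ × Lᵢ(x)
where Lᵢ(x) = Π_{j≠i} (x - xⱼ)/(xᵢ - xⱼ)

L_0(3.6) = (3.6 - 3)/(0 - 3) × (3.6 - 6)/(0 - 6) = -0.080000
L_1(3.6) = (3.6 - 0)/(3 - 0) × (3.6 - 6)/(3 - 6) = 0.960000
L_2(3.6) = (3.6 - 0)/(6 - 0) × (3.6 - 3)/(6 - 3) = 0.120000

P(3.6) = (-6)×L_0(3.6) + (-1)×L_1(3.6) + 10×L_2(3.6)
P(3.6) = 0.720000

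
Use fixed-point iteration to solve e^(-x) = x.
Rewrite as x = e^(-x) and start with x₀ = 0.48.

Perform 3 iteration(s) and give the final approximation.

Equation: e^(-x) = x
Fixed-point form: x = e^(-x)
x₀ = 0.48

x_1 = g(0.480000) = 0.618783
x_2 = g(0.618783) = 0.538599
x_3 = g(0.538599) = 0.583565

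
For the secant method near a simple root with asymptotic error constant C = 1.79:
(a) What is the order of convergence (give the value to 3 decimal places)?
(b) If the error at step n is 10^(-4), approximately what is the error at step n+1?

(a) Secant method has superlinear convergence with order φ = (1+√5)/2 ≈ 1.618.
    This means |e_{n+1}| ≈ C|e_n|^1.618.

(b) With |e_n| = 10^(-4) and C = 1.79:
    |e_{n+1}| ≈ 1.79 × (10^(-4))^1.618 = 1.79 × 10^(-6.47)

(a) ≈ 1.618 (golden ratio); (b) |e_{n+1}| ≈ 6.036e-07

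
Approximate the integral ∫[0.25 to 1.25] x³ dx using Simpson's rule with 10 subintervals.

f(x) = x³
a = 0.25, b = 1.25, n = 10
h = (b - a)/n = 0.100000

Simpson's rule: (h/3)[f(x₀) + 4f(x₁) + 2f(x₂) + ... + f(xₙ)]

x_0 = 0.2500, f(x_0) = 0.015625, coefficient = 1
x_1 = 0.3500, f(x_1) = 0.042875, coefficient = 4
x_2 = 0.4500, f(x_2) = 0.091125, coefficient = 2
x_3 = 0.5500, f(x_3) = 0.166375, coefficient = 4
x_4 = 0.6500, f(x_4) = 0.274625, coefficient = 2
x_5 = 0.7500, f(x_5) = 0.421875, coefficient = 4
x_6 = 0.8500, f(x_6) = 0.614125, coefficient = 2
x_7 = 0.9500, f(x_7) = 0.857375, coefficient = 4
x_8 = 1.0500, f(x_8) = 1.157625, coefficient = 2
x_9 = 1.1500, f(x_9) = 1.520875, coefficient = 4
x_10 = 1.2500, f(x_10) = 1.953125, coefficient = 1

I ≈ (0.100000/3) × 18.281250 = 0.609375
Exact value: 0.609375
Error: 0.000000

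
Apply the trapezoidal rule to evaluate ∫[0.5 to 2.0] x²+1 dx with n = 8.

f(x) = x²+1
a = 0.5, b = 2.0, n = 8
h = (b - a)/n = 0.187500

Trapezoidal rule: (h/2)[f(x₀) + 2f(x₁) + 2f(x₂) + ... + f(xₙ)]

x_0 = 0.5000, f(x_0) = 1.250000, coefficient = 1
x_1 = 0.6875, f(x_1) = 1.472656, coefficient = 2
x_2 = 0.8750, f(x_2) = 1.765625, coefficient = 2
x_3 = 1.0625, f(x_3) = 2.128906, coefficient = 2
x_4 = 1.2500, f(x_4) = 2.562500, coefficient = 2
x_5 = 1.4375, f(x_5) = 3.066406, coefficient = 2
x_6 = 1.6250, f(x_6) = 3.640625, coefficient = 2
x_7 = 1.8125, f(x_7) = 4.285156, coefficient = 2
x_8 = 2.0000, f(x_8) = 5.000000, coefficient = 1

I ≈ (0.187500/2) × 44.093750 = 4.133789
Exact value: 4.125000
Error: 0.008789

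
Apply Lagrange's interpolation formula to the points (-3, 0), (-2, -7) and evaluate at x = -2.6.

Lagrange interpolation formula:
P(x) = Σ yᵢ × Lᵢ(x)
where Lᵢ(x) = Π_{j≠i} (x - xⱼ)/(xᵢ - xⱼ)

L_0(-2.6) = (-2.6 - (-2))/(-3 - (-2)) = 0.600000
L_1(-2.6) = (-2.6 - (-3))/(-2 - (-3)) = 0.400000

P(-2.6) = 0×L_0(-2.6) + (-7)×L_1(-2.6)
P(-2.6) = -2.800000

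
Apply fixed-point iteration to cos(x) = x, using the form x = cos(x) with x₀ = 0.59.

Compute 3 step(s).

Equation: cos(x) = x
Fixed-point form: x = cos(x)
x₀ = 0.59

x_1 = g(0.590000) = 0.830941
x_2 = g(0.830941) = 0.674181
x_3 = g(0.674181) = 0.781218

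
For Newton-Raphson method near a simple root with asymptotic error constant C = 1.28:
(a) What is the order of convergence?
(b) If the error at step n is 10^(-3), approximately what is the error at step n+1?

(a) Newton-Raphson has quadratic (order 2) convergence near simple roots.
    This means |e_{n+1}| ≈ C|e_n|².

(b) With |e_n| = 10^(-3) and C = 1.28:
    |e_{n+1}| ≈ 1.28 × (10^(-3))² = 1.28 × 10^(-6)

(a) 2 (quadratic); (b) |e_{n+1}| ≈ 1.280e-06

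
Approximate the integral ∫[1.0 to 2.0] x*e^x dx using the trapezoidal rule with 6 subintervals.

f(x) = x*e^x
a = 1.0, b = 2.0, n = 6
h = (b - a)/n = 0.166667

Trapezoidal rule: (h/2)[f(x₀) + 2f(x₁) + 2f(x₂) + ... + f(xₙ)]

x_0 = 1.0000, f(x_0) = 2.718282, coefficient = 1
x_1 = 1.1667, f(x_1) = 3.746482, coefficient = 2
x_2 = 1.3333, f(x_2) = 5.058224, coefficient = 2
x_3 = 1.5000, f(x_3) = 6.722534, coefficient = 2
x_4 = 1.6667, f(x_4) = 8.824150, coefficient = 2
x_5 = 1.8333, f(x_5) = 11.466952, coefficient = 2
x_6 = 2.0000, f(x_6) = 14.778112, coefficient = 1

I ≈ (0.166667/2) × 89.133077 = 7.427756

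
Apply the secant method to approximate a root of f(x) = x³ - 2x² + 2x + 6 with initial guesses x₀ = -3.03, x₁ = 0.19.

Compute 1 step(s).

f(x) = x³ - 2x² + 2x + 6
x₀ = -3.03, x₁ = 0.19

Secant formula: x_{n+1} = x_n - f(x_n)(x_n - x_{n-1})/(f(x_n) - f(x_{n-1}))

Iteration 1:
  f(-3.030000) = -46.239927
  f(0.190000) = 6.314659
  x_2 = 0.190000 - 6.314659×(0.190000 - (-3.030000))/(6.314659 - (-46.239927))
       = -0.196897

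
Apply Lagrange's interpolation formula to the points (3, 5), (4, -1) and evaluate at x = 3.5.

Lagrange interpolation formula:
P(x) = Σ yᵢ × Lᵢ(x)
where Lᵢ(x) = Π_{j≠i} (x - xⱼ)/(xᵢ - xⱼ)

L_0(3.5) = (3.5 - 4)/(3 - 4) = 0.500000
L_1(3.5) = (3.5 - 3)/(4 - 3) = 0.500000

P(3.5) = 5×L_0(3.5) + (-1)×L_1(3.5)
P(3.5) = 2.000000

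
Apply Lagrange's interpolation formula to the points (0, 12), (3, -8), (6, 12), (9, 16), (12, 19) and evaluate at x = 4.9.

Lagrange interpolation formula:
P(x) = Σ yᵢ × Lᵢ(x)
where Lᵢ(x) = Π_{j≠i} (x - xⱼ)/(xᵢ - xⱼ)

L_0(4.9) = (4.9 - 3)/(0 - 3) × (4.9 - 6)/(0 - 6) × (4.9 - 9)/(0 - 9) × (4.9 - 12)/(0 - 12) = -0.031296
L_1(4.9) = (4.9 - 0)/(3 - 0) × (4.9 - 6)/(3 - 6) × (4.9 - 9)/(3 - 9) × (4.9 - 12)/(3 - 12) = 0.322845
L_2(4.9) = (4.9 - 0)/(6 - 0) × (4.9 - 3)/(6 - 3) × (4.9 - 9)/(6 - 9) × (4.9 - 12)/(6 - 12) = 0.836463
L_3(4.9) = (4.9 - 0)/(9 - 0) × (4.9 - 3)/(9 - 3) × (4.9 - 6)/(9 - 6) × (4.9 - 12)/(9 - 12) = -0.149611
L_4(4.9) = (4.9 - 0)/(12 - 0) × (4.9 - 3)/(12 - 3) × (4.9 - 6)/(12 - 6) × (4.9 - 9)/(12 - 9) = 0.021599

P(4.9) = 12×L_0(4.9) + (-8)×L_1(4.9) + 12×L_2(4.9) + 16×L_3(4.9) + 19×L_4(4.9)
P(4.9) = 5.095837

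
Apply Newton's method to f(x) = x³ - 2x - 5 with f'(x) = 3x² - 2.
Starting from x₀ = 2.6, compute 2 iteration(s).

f(x) = x³ - 2x - 5
f'(x) = 3x² - 2
x₀ = 2.6

Newton-Raphson formula: x_{n+1} = x_n - f(x_n)/f'(x_n)

Iteration 1:
  f(2.600000) = 7.376000
  f'(2.600000) = 18.280000
  x_1 = 2.600000 - 7.376000/18.280000 = 2.196499
Iteration 2:
  f(2.196499) = 1.204247
  f'(2.196499) = 12.473822
  x_2 = 2.196499 - 1.204247/12.473822 = 2.099957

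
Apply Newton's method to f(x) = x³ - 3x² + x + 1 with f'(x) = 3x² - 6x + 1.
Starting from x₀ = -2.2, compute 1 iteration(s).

f(x) = x³ - 3x² + x + 1
f'(x) = 3x² - 6x + 1
x₀ = -2.2

Newton-Raphson formula: x_{n+1} = x_n - f(x_n)/f'(x_n)

Iteration 1:
  f(-2.200000) = -26.368000
  f'(-2.200000) = 28.720000
  x_1 = -2.200000 - (-26.368000)/28.720000 = -1.281894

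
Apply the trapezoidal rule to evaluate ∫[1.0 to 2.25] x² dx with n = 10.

f(x) = x²
a = 1.0, b = 2.25, n = 10
h = (b - a)/n = 0.125000

Trapezoidal rule: (h/2)[f(x₀) + 2f(x₁) + 2f(x₂) + ... + f(xₙ)]

x_0 = 1.0000, f(x_0) = 1.000000, coefficient = 1
x_1 = 1.1250, f(x_1) = 1.265625, coefficient = 2
x_2 = 1.2500, f(x_2) = 1.562500, coefficient = 2
x_3 = 1.3750, f(x_3) = 1.890625, coefficient = 2
x_4 = 1.5000, f(x_4) = 2.250000, coefficient = 2
x_5 = 1.6250, f(x_5) = 2.640625, coefficient = 2
x_6 = 1.7500, f(x_6) = 3.062500, coefficient = 2
x_7 = 1.8750, f(x_7) = 3.515625, coefficient = 2
x_8 = 2.0000, f(x_8) = 4.000000, coefficient = 2
x_9 = 2.1250, f(x_9) = 4.515625, coefficient = 2
x_10 = 2.2500, f(x_10) = 5.062500, coefficient = 1

I ≈ (0.125000/2) × 55.468750 = 3.466797
Exact value: 3.463542
Error: 0.003255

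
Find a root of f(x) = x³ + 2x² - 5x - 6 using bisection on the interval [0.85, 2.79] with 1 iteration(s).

f(x) = x³ + 2x² - 5x - 6
Initial interval: [0.85, 2.79]

Iteration 1:
  c_1 = (0.850000 + 2.790000)/2 = 1.820000
  f(c_1) = f(1.820000) = -2.446632
  f(a) × f(c) ≥ 0, new interval: [1.820000, 2.790000]

After 1 iteration(s), the approximation is c_1 = 1.820000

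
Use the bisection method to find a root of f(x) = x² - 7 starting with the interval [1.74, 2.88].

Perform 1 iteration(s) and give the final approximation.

f(x) = x² - 7
Initial interval: [1.74, 2.88]

Iteration 1:
  c_1 = (1.740000 + 2.880000)/2 = 2.310000
  f(c_1) = f(2.310000) = -1.663900
  f(a) × f(c) ≥ 0, new interval: [2.310000, 2.880000]

After 1 iteration(s), the approximation is c_1 = 2.310000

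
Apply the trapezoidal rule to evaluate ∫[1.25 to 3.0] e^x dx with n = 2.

f(x) = e^x
a = 1.25, b = 3.0, n = 2
h = (b - a)/n = 0.875000

Trapezoidal rule: (h/2)[f(x₀) + 2f(x₁) + 2f(x₂) + ... + f(xₙ)]

x_0 = 1.2500, f(x_0) = 3.490343, coefficient = 1
x_1 = 2.1250, f(x_1) = 8.372897, coefficient = 2
x_2 = 3.0000, f(x_2) = 20.085537, coefficient = 1

I ≈ (0.875000/2) × 40.321675 = 17.640733
Exact value: 16.595194
Error: 1.045539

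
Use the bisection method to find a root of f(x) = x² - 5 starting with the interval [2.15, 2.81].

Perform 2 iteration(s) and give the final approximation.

f(x) = x² - 5
Initial interval: [2.15, 2.81]

Iteration 1:
  c_1 = (2.150000 + 2.810000)/2 = 2.480000
  f(c_1) = f(2.480000) = 1.150400
  f(a) × f(c) < 0, new interval: [2.150000, 2.480000]
Iteration 2:
  c_2 = (2.150000 + 2.480000)/2 = 2.315000
  f(c_2) = f(2.315000) = 0.359225
  f(a) × f(c) < 0, new interval: [2.150000, 2.315000]

After 2 iteration(s), the approximation is c_2 = 2.315000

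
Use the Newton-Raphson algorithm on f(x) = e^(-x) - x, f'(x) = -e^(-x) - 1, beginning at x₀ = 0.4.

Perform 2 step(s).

f(x) = e^(-x) - x
f'(x) = -e^(-x) - 1
x₀ = 0.4

Newton-Raphson formula: x_{n+1} = x_n - f(x_n)/f'(x_n)

Iteration 1:
  f(0.400000) = 0.270320
  f'(0.400000) = -1.670320
  x_1 = 0.400000 - 0.270320/(-1.670320) = 0.561837
Iteration 2:
  f(0.561837) = 0.008323
  f'(0.561837) = -1.570161
  x_2 = 0.561837 - 0.008323/(-1.570161) = 0.567138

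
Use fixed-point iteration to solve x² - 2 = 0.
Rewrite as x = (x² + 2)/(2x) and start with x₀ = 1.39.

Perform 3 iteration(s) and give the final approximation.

Equation: x² - 2 = 0
Fixed-point form: x = (x² + 2)/(2x)
x₀ = 1.39

x_1 = g(1.390000) = 1.414424
x_2 = g(1.414424) = 1.414214
x_3 = g(1.414214) = 1.414214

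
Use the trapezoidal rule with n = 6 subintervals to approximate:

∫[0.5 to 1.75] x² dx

f(x) = x²
a = 0.5, b = 1.75, n = 6
h = (b - a)/n = 0.208333

Trapezoidal rule: (h/2)[f(x₀) + 2f(x₁) + 2f(x₂) + ... + f(xₙ)]

x_0 = 0.5000, f(x_0) = 0.250000, coefficient = 1
x_1 = 0.7083, f(x_1) = 0.501736, coefficient = 2
x_2 = 0.9167, f(x_2) = 0.840278, coefficient = 2
x_3 = 1.1250, f(x_3) = 1.265625, coefficient = 2
x_4 = 1.3333, f(x_4) = 1.777778, coefficient = 2
x_5 = 1.5417, f(x_5) = 2.376736, coefficient = 2
x_6 = 1.7500, f(x_6) = 3.062500, coefficient = 1

I ≈ (0.208333/2) × 16.836806 = 1.753834
Exact value: 1.744792
Error: 0.009042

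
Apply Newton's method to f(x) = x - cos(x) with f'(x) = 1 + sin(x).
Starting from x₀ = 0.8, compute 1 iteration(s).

f(x) = x - cos(x)
f'(x) = 1 + sin(x)
x₀ = 0.8

Newton-Raphson formula: x_{n+1} = x_n - f(x_n)/f'(x_n)

Iteration 1:
  f(0.800000) = 0.103293
  f'(0.800000) = 1.717356
  x_1 = 0.800000 - 0.103293/1.717356 = 0.739853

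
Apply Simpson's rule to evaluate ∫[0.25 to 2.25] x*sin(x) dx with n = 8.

f(x) = x*sin(x)
a = 0.25, b = 2.25, n = 8
h = (b - a)/n = 0.250000

Simpson's rule: (h/3)[f(x₀) + 4f(x₁) + 2f(x₂) + ... + f(xₙ)]

x_0 = 0.2500, f(x_0) = 0.061851, coefficient = 1
x_1 = 0.5000, f(x_1) = 0.239713, coefficient = 4
x_2 = 0.7500, f(x_2) = 0.511229, coefficient = 2
x_3 = 1.0000, f(x_3) = 0.841471, coefficient = 4
x_4 = 1.2500, f(x_4) = 1.186231, coefficient = 2
x_5 = 1.5000, f(x_5) = 1.496242, coefficient = 4
x_6 = 1.7500, f(x_6) = 1.721975, coefficient = 2
x_7 = 2.0000, f(x_7) = 1.818595, coefficient = 4
x_8 = 2.2500, f(x_8) = 1.750665, coefficient = 1

I ≈ (0.250000/3) × 26.235471 = 2.186289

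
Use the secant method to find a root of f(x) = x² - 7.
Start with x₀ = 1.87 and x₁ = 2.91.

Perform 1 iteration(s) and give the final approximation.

f(x) = x² - 7
x₀ = 1.87, x₁ = 2.91

Secant formula: x_{n+1} = x_n - f(x_n)(x_n - x_{n-1})/(f(x_n) - f(x_{n-1}))

Iteration 1:
  f(1.870000) = -3.503100
  f(2.910000) = 1.468100
  x_2 = 2.910000 - 1.468100×(2.910000 - 1.870000)/(1.468100 - (-3.503100))
       = 2.602866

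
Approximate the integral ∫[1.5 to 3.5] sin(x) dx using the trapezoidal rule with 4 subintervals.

f(x) = sin(x)
a = 1.5, b = 3.5, n = 4
h = (b - a)/n = 0.500000

Trapezoidal rule: (h/2)[f(x₀) + 2f(x₁) + 2f(x₂) + ... + f(xₙ)]

x_0 = 1.5000, f(x_0) = 0.997495, coefficient = 1
x_1 = 2.0000, f(x_1) = 0.909297, coefficient = 2
x_2 = 2.5000, f(x_2) = 0.598472, coefficient = 2
x_3 = 3.0000, f(x_3) = 0.141120, coefficient = 2
x_4 = 3.5000, f(x_4) = -0.350783, coefficient = 1

I ≈ (0.500000/2) × 3.944491 = 0.986123
Exact value: 1.007194
Error: 0.021071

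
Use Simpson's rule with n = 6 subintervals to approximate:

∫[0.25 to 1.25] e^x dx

f(x) = e^x
a = 0.25, b = 1.25, n = 6
h = (b - a)/n = 0.166667

Simpson's rule: (h/3)[f(x₀) + 4f(x₁) + 2f(x₂) + ... + f(xₙ)]

x_0 = 0.2500, f(x_0) = 1.284025, coefficient = 1
x_1 = 0.4167, f(x_1) = 1.516897, coefficient = 4
x_2 = 0.5833, f(x_2) = 1.792002, coefficient = 2
x_3 = 0.7500, f(x_3) = 2.117000, coefficient = 4
x_4 = 0.9167, f(x_4) = 2.500940, coefficient = 2
x_5 = 1.0833, f(x_5) = 2.954512, coefficient = 4
x_6 = 1.2500, f(x_6) = 3.490343, coefficient = 1

I ≈ (0.166667/3) × 39.713885 = 2.206327
Exact value: 2.206318
Error: 0.000009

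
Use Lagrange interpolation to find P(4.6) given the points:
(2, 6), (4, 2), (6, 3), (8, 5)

Lagrange interpolation formula:
P(x) = Σ yᵢ × Lᵢ(x)
where Lᵢ(x) = Π_{j≠i} (x - xⱼ)/(xᵢ - xⱼ)

L_0(4.6) = (4.6 - 4)/(2 - 4) × (4.6 - 6)/(2 - 6) × (4.6 - 8)/(2 - 8) = -0.059500
L_1(4.6) = (4.6 - 2)/(4 - 2) × (4.6 - 6)/(4 - 6) × (4.6 - 8)/(4 - 8) = 0.773500
L_2(4.6) = (4.6 - 2)/(6 - 2) × (4.6 - 4)/(6 - 4) × (4.6 - 8)/(6 - 8) = 0.331500
L_3(4.6) = (4.6 - 2)/(8 - 2) × (4.6 - 4)/(8 - 4) × (4.6 - 6)/(8 - 6) = -0.045500

P(4.6) = 6×L_0(4.6) + 2×L_1(4.6) + 3×L_2(4.6) + 5×L_3(4.6)
P(4.6) = 1.957000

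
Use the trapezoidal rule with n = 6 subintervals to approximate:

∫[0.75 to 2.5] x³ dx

f(x) = x³
a = 0.75, b = 2.5, n = 6
h = (b - a)/n = 0.291667

Trapezoidal rule: (h/2)[f(x₀) + 2f(x₁) + 2f(x₂) + ... + f(xₙ)]

x_0 = 0.7500, f(x_0) = 0.421875, coefficient = 1
x_1 = 1.0417, f(x_1) = 1.130281, coefficient = 2
x_2 = 1.3333, f(x_2) = 2.370370, coefficient = 2
x_3 = 1.6250, f(x_3) = 4.291016, coefficient = 2
x_4 = 1.9167, f(x_4) = 7.041088, coefficient = 2
x_5 = 2.2083, f(x_5) = 10.769459, coefficient = 2
x_6 = 2.5000, f(x_6) = 15.625000, coefficient = 1

I ≈ (0.291667/2) × 67.251302 = 9.807482
Exact value: 9.686523
Error: 0.120958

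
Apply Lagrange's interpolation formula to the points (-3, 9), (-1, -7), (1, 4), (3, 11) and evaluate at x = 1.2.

Lagrange interpolation formula:
P(x) = Σ yᵢ × Lᵢ(x)
where Lᵢ(x) = Π_{j≠i} (x - xⱼ)/(xᵢ - xⱼ)

L_0(1.2) = (1.2 - (-1))/(-3 - (-1)) × (1.2 - 1)/(-3 - 1) × (1.2 - 3)/(-3 - 3) = 0.016500
L_1(1.2) = (1.2 - (-3))/(-1 - (-3)) × (1.2 - 1)/(-1 - 1) × (1.2 - 3)/(-1 - 3) = -0.094500
L_2(1.2) = (1.2 - (-3))/(1 - (-3)) × (1.2 - (-1))/(1 - (-1)) × (1.2 - 3)/(1 - 3) = 1.039500
L_3(1.2) = (1.2 - (-3))/(3 - (-3)) × (1.2 - (-1))/(3 - (-1)) × (1.2 - 1)/(3 - 1) = 0.038500

P(1.2) = 9×L_0(1.2) + (-7)×L_1(1.2) + 4×L_2(1.2) + 11×L_3(1.2)
P(1.2) = 5.391500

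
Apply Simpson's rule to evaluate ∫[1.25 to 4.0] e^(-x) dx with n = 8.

f(x) = e^(-x)
a = 1.25, b = 4.0, n = 8
h = (b - a)/n = 0.343750

Simpson's rule: (h/3)[f(x₀) + 4f(x₁) + 2f(x₂) + ... + f(xₙ)]

x_0 = 1.2500, f(x_0) = 0.286505, coefficient = 1
x_1 = 1.5938, f(x_1) = 0.203162, coefficient = 4
x_2 = 1.9375, f(x_2) = 0.144064, coefficient = 2
x_3 = 2.2812, f(x_3) = 0.102156, coefficient = 4
x_4 = 2.6250, f(x_4) = 0.072440, coefficient = 2
x_5 = 2.9688, f(x_5) = 0.051367, coefficient = 4
x_6 = 3.3125, f(x_6) = 0.036425, coefficient = 2
x_7 = 3.6562, f(x_7) = 0.025829, coefficient = 4
x_8 = 4.0000, f(x_8) = 0.018316, coefficient = 1

I ≈ (0.343750/3) × 2.340739 = 0.268210
Exact value: 0.268189
Error: 0.000021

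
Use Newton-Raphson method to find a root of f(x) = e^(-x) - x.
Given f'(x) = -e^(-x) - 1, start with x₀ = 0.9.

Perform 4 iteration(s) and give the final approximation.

f(x) = e^(-x) - x
f'(x) = -e^(-x) - 1
x₀ = 0.9

Newton-Raphson formula: x_{n+1} = x_n - f(x_n)/f'(x_n)

Iteration 1:
  f(0.900000) = -0.493430
  f'(0.900000) = -1.406570
  x_1 = 0.900000 - (-0.493430)/(-1.406570) = 0.549196
Iteration 2:
  f(0.549196) = 0.028218
  f'(0.549196) = -1.577414
  x_2 = 0.549196 - 0.028218/(-1.577414) = 0.567085
Iteration 3:
  f(0.567085) = 0.000092
  f'(0.567085) = -1.567177
  x_3 = 0.567085 - 0.000092/(-1.567177) = 0.567143
Iteration 4:
  f(0.567143) = 0.000000
  f'(0.567143) = -1.567143
  x_4 = 0.567143 - 0.000000/(-1.567143) = 0.567143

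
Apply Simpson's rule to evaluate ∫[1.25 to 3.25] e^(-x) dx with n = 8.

f(x) = e^(-x)
a = 1.25, b = 3.25, n = 8
h = (b - a)/n = 0.250000

Simpson's rule: (h/3)[f(x₀) + 4f(x₁) + 2f(x₂) + ... + f(xₙ)]

x_0 = 1.2500, f(x_0) = 0.286505, coefficient = 1
x_1 = 1.5000, f(x_1) = 0.223130, coefficient = 4
x_2 = 1.7500, f(x_2) = 0.173774, coefficient = 2
x_3 = 2.0000, f(x_3) = 0.135335, coefficient = 4
x_4 = 2.2500, f(x_4) = 0.105399, coefficient = 2
x_5 = 2.5000, f(x_5) = 0.082085, coefficient = 4
x_6 = 2.7500, f(x_6) = 0.063928, coefficient = 2
x_7 = 3.0000, f(x_7) = 0.049787, coefficient = 4
x_8 = 3.2500, f(x_8) = 0.038774, coefficient = 1

I ≈ (0.250000/3) × 2.972831 = 0.247736
Exact value: 0.247731
Error: 0.000005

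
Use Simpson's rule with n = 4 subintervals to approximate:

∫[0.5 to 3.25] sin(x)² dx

f(x) = sin(x)²
a = 0.5, b = 3.25, n = 4
h = (b - a)/n = 0.687500

Simpson's rule: (h/3)[f(x₀) + 4f(x₁) + 2f(x₂) + ... + f(xₙ)]

x_0 = 0.5000, f(x_0) = 0.229849, coefficient = 1
x_1 = 1.1875, f(x_1) = 0.860139, coefficient = 4
x_2 = 1.8750, f(x_2) = 0.910280, coefficient = 2
x_3 = 2.5625, f(x_3) = 0.299499, coefficient = 4
x_4 = 3.2500, f(x_4) = 0.011706, coefficient = 1

I ≈ (0.687500/3) × 6.700666 = 1.535569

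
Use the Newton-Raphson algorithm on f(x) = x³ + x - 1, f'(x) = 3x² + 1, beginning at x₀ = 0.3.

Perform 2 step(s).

f(x) = x³ + x - 1
f'(x) = 3x² + 1
x₀ = 0.3

Newton-Raphson formula: x_{n+1} = x_n - f(x_n)/f'(x_n)

Iteration 1:
  f(0.300000) = -0.673000
  f'(0.300000) = 1.270000
  x_1 = 0.300000 - (-0.673000)/1.270000 = 0.829921
Iteration 2:
  f(0.829921) = 0.401546
  f'(0.829921) = 3.066308
  x_2 = 0.829921 - 0.401546/3.066308 = 0.698967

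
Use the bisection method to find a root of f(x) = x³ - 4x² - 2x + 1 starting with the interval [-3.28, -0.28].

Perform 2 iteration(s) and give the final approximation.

f(x) = x³ - 4x² - 2x + 1
Initial interval: [-3.28, -0.28]

Iteration 1:
  c_1 = (-3.280000 + (-0.280000))/2 = -1.780000
  f(c_1) = f(-1.780000) = -13.753352
  f(a) × f(c) ≥ 0, new interval: [-1.780000, -0.280000]
Iteration 2:
  c_2 = (-1.780000 + (-0.280000))/2 = -1.030000
  f(c_2) = f(-1.030000) = -2.276327
  f(a) × f(c) ≥ 0, new interval: [-1.030000, -0.280000]

After 2 iteration(s), the approximation is c_2 = -1.030000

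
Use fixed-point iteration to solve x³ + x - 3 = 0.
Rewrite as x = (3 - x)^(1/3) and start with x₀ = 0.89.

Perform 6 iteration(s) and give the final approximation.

Equation: x³ + x - 3 = 0
Fixed-point form: x = (3 - x)^(1/3)
x₀ = 0.89

x_1 = g(0.890000) = 1.282609
x_2 = g(1.282609) = 1.197539
x_3 = g(1.197539) = 1.216994
x_4 = g(1.216994) = 1.212600
x_5 = g(1.212600) = 1.213595
x_6 = g(1.213595) = 1.213370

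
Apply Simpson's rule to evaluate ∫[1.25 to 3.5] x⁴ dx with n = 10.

f(x) = x⁴
a = 1.25, b = 3.5, n = 10
h = (b - a)/n = 0.225000

Simpson's rule: (h/3)[f(x₀) + 4f(x₁) + 2f(x₂) + ... + f(xₙ)]

x_0 = 1.2500, f(x_0) = 2.441406, coefficient = 1
x_1 = 1.4750, f(x_1) = 4.733344, coefficient = 4
x_2 = 1.7000, f(x_2) = 8.352100, coefficient = 2
x_3 = 1.9250, f(x_3) = 13.731657, coefficient = 4
x_4 = 2.1500, f(x_4) = 21.367506, coefficient = 2
x_5 = 2.3750, f(x_5) = 31.816650, coefficient = 4
x_6 = 2.6000, f(x_6) = 45.697600, coefficient = 2
x_7 = 2.8250, f(x_7) = 63.690375, coefficient = 4
x_8 = 3.0500, f(x_8) = 86.536506, coefficient = 2
x_9 = 3.2750, f(x_9) = 115.039032, coefficient = 4
x_10 = 3.5000, f(x_10) = 150.062500, coefficient = 1

I ≈ (0.225000/3) × 1392.455564 = 104.434167
Exact value: 104.433398
Error: 0.000769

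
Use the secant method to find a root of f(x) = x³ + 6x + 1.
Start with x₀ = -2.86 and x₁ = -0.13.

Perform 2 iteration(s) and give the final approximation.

f(x) = x³ + 6x + 1
x₀ = -2.86, x₁ = -0.13

Secant formula: x_{n+1} = x_n - f(x_n)(x_n - x_{n-1})/(f(x_n) - f(x_{n-1}))

Iteration 1:
  f(-2.860000) = -39.553656
  f(-0.130000) = 0.217803
  x_2 = -0.130000 - 0.217803×(-0.130000 - (-2.860000))/(0.217803 - (-39.553656))
       = -0.144950
Iteration 2:
  f(-0.130000) = 0.217803
  f(-0.144950) = 0.127252
  x_3 = -0.144950 - 0.127252×(-0.144950 - (-0.130000))/(0.127252 - 0.217803)
       = -0.165960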